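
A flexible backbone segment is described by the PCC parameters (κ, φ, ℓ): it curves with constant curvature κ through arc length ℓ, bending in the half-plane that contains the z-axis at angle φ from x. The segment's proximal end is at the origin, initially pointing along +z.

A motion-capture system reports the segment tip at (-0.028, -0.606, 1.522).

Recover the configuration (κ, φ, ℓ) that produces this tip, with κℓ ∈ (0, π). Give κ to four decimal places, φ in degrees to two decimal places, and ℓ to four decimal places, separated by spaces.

0.4520 267.35 1.6784

ρ = √(x²+y²) = √(-0.028² + -0.606²) = 0.60665
φ = atan2(y, x) mod 360° = atan2(-0.606, -0.028) = 267.3546°
|p|² = ρ² + z² = 0.60665² + 1.522² = 2.68450
κ = 2ρ / |p|² = 2×0.60665 / 2.68450 = 0.45196
θ = 2·atan2(ρ, z) = 2·atan2(0.60665, 1.522) = 0.75857 rad
ℓ = θ/κ = 0.75857/0.45196 = 1.67840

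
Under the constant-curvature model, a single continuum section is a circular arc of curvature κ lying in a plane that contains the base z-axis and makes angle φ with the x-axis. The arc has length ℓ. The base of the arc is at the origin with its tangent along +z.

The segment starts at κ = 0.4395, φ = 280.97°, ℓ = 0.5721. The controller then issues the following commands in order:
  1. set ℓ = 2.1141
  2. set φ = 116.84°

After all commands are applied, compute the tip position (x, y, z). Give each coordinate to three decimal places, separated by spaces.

-0.412 0.815 1.823

initial: κ=0.4395, φ=280.97°, ℓ=0.5721
cmd 1: set ℓ=2.1141 → (κ,φ,ℓ)=(0.4395,280.97°,2.1141) → tip=(0.1738,-0.8968,1.8228)
cmd 2: set φ=116.84° → (κ,φ,ℓ)=(0.4395,116.84°,2.1141) → tip=(-0.4124,0.8151,1.8228)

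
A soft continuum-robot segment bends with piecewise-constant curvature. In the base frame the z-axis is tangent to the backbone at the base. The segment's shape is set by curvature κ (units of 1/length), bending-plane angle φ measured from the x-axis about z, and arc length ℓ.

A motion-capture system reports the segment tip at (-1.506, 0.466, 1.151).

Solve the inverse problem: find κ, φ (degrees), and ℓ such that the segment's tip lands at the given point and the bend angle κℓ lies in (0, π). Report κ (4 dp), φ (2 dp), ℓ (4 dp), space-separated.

0.8275 162.81 2.2721

ρ = √(x²+y²) = √(-1.506² + 0.466²) = 1.57645
φ = atan2(y, x) mod 360° = atan2(0.466, -1.506) = 162.8064°
|p|² = ρ² + z² = 1.57645² + 1.151² = 3.80999
κ = 2ρ / |p|² = 2×1.57645 / 3.80999 = 0.82753
θ = 2·atan2(ρ, z) = 2·atan2(1.57645, 1.151) = 1.88028 rad
ℓ = θ/κ = 1.88028/0.82753 = 2.27215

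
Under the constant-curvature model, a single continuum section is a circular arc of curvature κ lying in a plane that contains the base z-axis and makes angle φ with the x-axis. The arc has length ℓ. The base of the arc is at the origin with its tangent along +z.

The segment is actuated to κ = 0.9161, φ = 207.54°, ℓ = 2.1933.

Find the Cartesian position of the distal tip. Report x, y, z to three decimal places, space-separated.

θ = κ·ℓ = 0.9161 × 2.1933 = 2.00928 rad
ρ = (1 − cos θ)/κ = (1 − -0.42457)/0.9161 = 1.55504
z = sin θ / κ = 0.90540/0.9161 = 0.98832
x = ρ cos φ = 1.55504 × cos(207.54°) = -1.37883
y = ρ sin φ = 1.55504 × sin(207.54°) = -0.71900

-1.379 -0.719 0.988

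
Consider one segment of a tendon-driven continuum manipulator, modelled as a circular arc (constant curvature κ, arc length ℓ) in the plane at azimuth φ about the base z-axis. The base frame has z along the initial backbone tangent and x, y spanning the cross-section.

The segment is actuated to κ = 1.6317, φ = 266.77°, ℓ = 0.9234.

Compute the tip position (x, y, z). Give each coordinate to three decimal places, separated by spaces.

-0.032 -0.573 0.612

θ = κ·ℓ = 1.6317 × 0.9234 = 1.50671 rad
ρ = (1 − cos θ)/κ = (1 − 0.06404)/1.6317 = 0.57361
z = sin θ / κ = 0.99795/1.6317 = 0.61160
x = ρ cos φ = 0.57361 × cos(266.77°) = -0.03232
y = ρ sin φ = 0.57361 × sin(266.77°) = -0.57270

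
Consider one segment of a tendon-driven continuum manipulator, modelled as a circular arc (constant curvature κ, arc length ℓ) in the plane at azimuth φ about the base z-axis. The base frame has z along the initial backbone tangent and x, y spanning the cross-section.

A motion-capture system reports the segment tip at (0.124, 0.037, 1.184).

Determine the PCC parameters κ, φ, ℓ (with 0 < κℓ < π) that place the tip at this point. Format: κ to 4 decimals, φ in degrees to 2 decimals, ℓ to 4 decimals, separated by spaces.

0.1824 16.61 1.1934

ρ = √(x²+y²) = √(0.124² + 0.037²) = 0.12940
φ = atan2(y, x) mod 360° = atan2(0.037, 0.124) = 16.6144°
|p|² = ρ² + z² = 0.12940² + 1.184² = 1.41860
κ = 2ρ / |p|² = 2×0.12940 / 1.41860 = 0.18244
θ = 2·atan2(ρ, z) = 2·atan2(0.12940, 1.184) = 0.21772 rad
ℓ = θ/κ = 0.21772/0.18244 = 1.19341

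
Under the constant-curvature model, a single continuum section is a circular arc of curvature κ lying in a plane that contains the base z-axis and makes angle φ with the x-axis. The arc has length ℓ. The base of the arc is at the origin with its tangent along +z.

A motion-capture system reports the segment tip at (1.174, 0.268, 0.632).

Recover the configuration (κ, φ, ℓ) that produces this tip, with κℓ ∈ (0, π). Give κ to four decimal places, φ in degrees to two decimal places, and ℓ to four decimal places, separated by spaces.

ρ = √(x²+y²) = √(1.174² + 0.268²) = 1.20420
φ = atan2(y, x) mod 360° = atan2(0.268, 1.174) = 12.8591°
|p|² = ρ² + z² = 1.20420² + 0.632² = 1.84952
κ = 2ρ / |p|² = 2×1.20420 / 1.84952 = 1.30217
θ = 2·atan2(ρ, z) = 2·atan2(1.20420, 0.632) = 2.17497 rad
ℓ = θ/κ = 2.17497/1.30217 = 1.67026

1.3022 12.86 1.6703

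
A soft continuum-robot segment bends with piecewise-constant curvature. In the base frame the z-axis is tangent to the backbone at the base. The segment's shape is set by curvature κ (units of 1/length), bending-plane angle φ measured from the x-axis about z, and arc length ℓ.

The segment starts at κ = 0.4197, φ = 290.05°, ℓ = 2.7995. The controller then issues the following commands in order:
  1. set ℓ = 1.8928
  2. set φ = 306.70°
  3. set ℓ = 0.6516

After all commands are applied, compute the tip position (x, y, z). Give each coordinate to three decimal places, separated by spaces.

0.053 -0.071 0.644

initial: κ=0.4197, φ=290.05°, ℓ=2.7995
cmd 1: set ℓ=1.8928 → (κ,φ,ℓ)=(0.4197,290.05°,1.8928) → tip=(0.2445,-0.6699,1.6999)
cmd 2: set φ=306.70° → (κ,φ,ℓ)=(0.4197,306.70°,1.8928) → tip=(0.4262,-0.5718,1.6999)
cmd 3: set ℓ=0.6516 → (κ,φ,ℓ)=(0.4197,306.70°,0.6516) → tip=(0.0529,-0.0710,0.6435)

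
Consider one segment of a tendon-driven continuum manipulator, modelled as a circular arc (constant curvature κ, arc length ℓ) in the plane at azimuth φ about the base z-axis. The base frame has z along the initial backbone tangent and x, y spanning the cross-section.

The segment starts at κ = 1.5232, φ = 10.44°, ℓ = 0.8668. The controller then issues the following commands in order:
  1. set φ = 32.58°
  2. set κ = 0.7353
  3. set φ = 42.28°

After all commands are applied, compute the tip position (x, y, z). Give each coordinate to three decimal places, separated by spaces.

0.198 0.180 0.809

initial: κ=1.5232, φ=10.44°, ℓ=0.8668
cmd 1: set φ=32.58° → (κ,φ,ℓ)=(1.5232,32.58°,0.8668) → tip=(0.4161,0.2659,0.6360)
cmd 2: set κ=0.7353 → (κ,φ,ℓ)=(0.7353,32.58°,0.8668) → tip=(0.2250,0.1438,0.8093)
cmd 3: set φ=42.28° → (κ,φ,ℓ)=(0.7353,42.28°,0.8668) → tip=(0.1975,0.1796,0.8093)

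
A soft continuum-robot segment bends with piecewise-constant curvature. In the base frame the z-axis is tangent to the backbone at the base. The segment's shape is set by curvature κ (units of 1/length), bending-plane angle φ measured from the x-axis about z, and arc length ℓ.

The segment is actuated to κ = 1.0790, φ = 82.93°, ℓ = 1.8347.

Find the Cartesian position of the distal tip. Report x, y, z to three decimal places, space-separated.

θ = κ·ℓ = 1.0790 × 1.8347 = 1.97964 rad
ρ = (1 − cos θ)/κ = (1 − -0.39755)/1.0790 = 1.29523
z = sin θ / κ = 0.91758/1.0790 = 0.85040
x = ρ cos φ = 1.29523 × cos(82.93°) = 0.15942
y = ρ sin φ = 1.29523 × sin(82.93°) = 1.28538

0.159 1.285 0.850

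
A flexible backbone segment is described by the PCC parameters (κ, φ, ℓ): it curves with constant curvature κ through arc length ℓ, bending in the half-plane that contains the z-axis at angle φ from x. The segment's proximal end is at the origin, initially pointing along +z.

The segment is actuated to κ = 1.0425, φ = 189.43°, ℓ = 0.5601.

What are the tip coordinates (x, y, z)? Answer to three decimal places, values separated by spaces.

-0.157 -0.026 0.529

θ = κ·ℓ = 1.0425 × 0.5601 = 0.58390 rad
ρ = (1 − cos θ)/κ = (1 − 0.83432)/1.0425 = 0.15893
z = sin θ / κ = 0.55129/1.0425 = 0.52881
x = ρ cos φ = 0.15893 × cos(189.43°) = -0.15678
y = ρ sin φ = 0.15893 × sin(189.43°) = -0.02604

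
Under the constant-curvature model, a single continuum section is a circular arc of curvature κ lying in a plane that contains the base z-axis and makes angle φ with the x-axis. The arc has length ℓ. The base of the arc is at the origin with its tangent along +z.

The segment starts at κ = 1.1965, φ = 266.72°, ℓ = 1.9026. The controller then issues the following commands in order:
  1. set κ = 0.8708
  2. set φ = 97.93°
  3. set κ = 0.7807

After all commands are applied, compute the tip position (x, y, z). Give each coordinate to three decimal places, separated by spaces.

-0.162 1.160 1.276

initial: κ=1.1965, φ=266.72°, ℓ=1.9026
cmd 1: set κ=0.8708 → (κ,φ,ℓ)=(0.8708,266.72°,1.9026) → tip=(-0.0713,-1.2450,1.1441)
cmd 2: set φ=97.93° → (κ,φ,ℓ)=(0.8708,97.93°,1.9026) → tip=(-0.1720,1.2351,1.1441)
cmd 3: set κ=0.7807 → (κ,φ,ℓ)=(0.7807,97.93°,1.9026) → tip=(-0.1616,1.1604,1.2762)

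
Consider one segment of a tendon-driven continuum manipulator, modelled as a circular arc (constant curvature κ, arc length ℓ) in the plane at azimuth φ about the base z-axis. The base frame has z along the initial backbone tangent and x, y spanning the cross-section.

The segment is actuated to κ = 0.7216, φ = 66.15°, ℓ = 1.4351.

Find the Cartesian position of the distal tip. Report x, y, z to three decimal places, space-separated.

θ = κ·ℓ = 0.7216 × 1.4351 = 1.03557 rad
ρ = (1 − cos θ)/κ = (1 − 0.51004)/0.7216 = 0.67899
z = sin θ / κ = 0.86015/0.7216 = 1.19201
x = ρ cos φ = 0.67899 × cos(66.15°) = 0.27455
y = ρ sin φ = 0.67899 × sin(66.15°) = 0.62101

0.275 0.621 1.192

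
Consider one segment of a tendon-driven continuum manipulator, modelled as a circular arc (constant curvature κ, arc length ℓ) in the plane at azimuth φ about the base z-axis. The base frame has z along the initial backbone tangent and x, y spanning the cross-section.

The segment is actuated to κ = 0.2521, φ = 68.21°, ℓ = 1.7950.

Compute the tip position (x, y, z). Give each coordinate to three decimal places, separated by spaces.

θ = κ·ℓ = 0.2521 × 1.7950 = 0.45252 rad
ρ = (1 − cos θ)/κ = (1 − 0.89935)/0.2521 = 0.39925
z = sin θ / κ = 0.43723/0.2521 = 1.73436
x = ρ cos φ = 0.39925 × cos(68.21°) = 0.14820
y = ρ sin φ = 0.39925 × sin(68.21°) = 0.37073

0.148 0.371 1.734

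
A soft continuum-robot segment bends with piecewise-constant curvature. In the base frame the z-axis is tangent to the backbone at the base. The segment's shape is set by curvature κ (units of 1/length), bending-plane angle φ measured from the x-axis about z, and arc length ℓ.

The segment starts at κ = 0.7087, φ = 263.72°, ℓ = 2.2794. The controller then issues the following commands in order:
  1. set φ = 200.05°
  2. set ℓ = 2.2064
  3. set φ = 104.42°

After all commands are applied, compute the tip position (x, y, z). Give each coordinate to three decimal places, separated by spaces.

-0.349 1.357 1.411

initial: κ=0.7087, φ=263.72°, ℓ=2.2794
cmd 1: set φ=200.05° → (κ,φ,ℓ)=(0.7087,200.05°,2.2794) → tip=(-1.3846,-0.5053,1.4096)
cmd 2: set ℓ=2.2064 → (κ,φ,ℓ)=(0.7087,200.05°,2.2064) → tip=(-1.3161,-0.4803,1.4110)
cmd 3: set φ=104.42° → (κ,φ,ℓ)=(0.7087,104.42°,2.2064) → tip=(-0.3489,1.3569,1.4110)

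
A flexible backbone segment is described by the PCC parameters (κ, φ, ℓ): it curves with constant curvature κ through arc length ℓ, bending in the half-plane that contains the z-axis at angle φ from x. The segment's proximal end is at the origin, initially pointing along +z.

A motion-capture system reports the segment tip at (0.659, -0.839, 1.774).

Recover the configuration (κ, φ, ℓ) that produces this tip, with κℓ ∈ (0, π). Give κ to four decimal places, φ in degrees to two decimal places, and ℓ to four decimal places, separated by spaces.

ρ = √(x²+y²) = √(0.659² + -0.839²) = 1.06687
φ = atan2(y, x) mod 360° = atan2(-0.839, 0.659) = 308.1482°
|p|² = ρ² + z² = 1.06687² + 1.774² = 4.28528
κ = 2ρ / |p|² = 2×1.06687 / 4.28528 = 0.49792
θ = 2·atan2(ρ, z) = 2·atan2(1.06687, 1.774) = 1.08288 rad
ℓ = θ/κ = 1.08288/0.49792 = 2.17480

0.4979 308.15 2.1748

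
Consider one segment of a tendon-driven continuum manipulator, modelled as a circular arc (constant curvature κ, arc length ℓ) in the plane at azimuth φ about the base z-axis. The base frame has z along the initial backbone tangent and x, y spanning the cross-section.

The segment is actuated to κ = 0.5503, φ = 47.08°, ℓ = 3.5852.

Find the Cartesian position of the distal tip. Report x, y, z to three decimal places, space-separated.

θ = κ·ℓ = 0.5503 × 3.5852 = 1.97294 rad
ρ = (1 − cos θ)/κ = (1 − -0.39139)/0.5503 = 2.52842
z = sin θ / κ = 0.92023/0.5503 = 1.67223
x = ρ cos φ = 2.52842 × cos(47.08°) = 1.72179
y = ρ sin φ = 2.52842 × sin(47.08°) = 1.85157

1.722 1.852 1.672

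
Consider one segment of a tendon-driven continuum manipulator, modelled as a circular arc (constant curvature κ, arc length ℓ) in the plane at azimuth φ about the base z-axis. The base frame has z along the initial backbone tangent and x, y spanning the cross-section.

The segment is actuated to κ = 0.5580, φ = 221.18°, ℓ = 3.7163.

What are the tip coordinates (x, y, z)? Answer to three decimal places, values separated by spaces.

-1.999 -1.749 1.570

θ = κ·ℓ = 0.5580 × 3.7163 = 2.07370 rad
ρ = (1 − cos θ)/κ = (1 − -0.48197)/0.5580 = 2.65586
z = sin θ / κ = 0.87619/0.5580 = 1.57023
x = ρ cos φ = 2.65586 × cos(221.18°) = -1.99892
y = ρ sin φ = 2.65586 × sin(221.18°) = -1.74869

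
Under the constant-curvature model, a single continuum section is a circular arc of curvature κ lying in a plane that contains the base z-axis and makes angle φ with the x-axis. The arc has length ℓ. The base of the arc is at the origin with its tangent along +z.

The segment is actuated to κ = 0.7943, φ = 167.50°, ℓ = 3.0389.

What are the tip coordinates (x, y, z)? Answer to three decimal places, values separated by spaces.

-2.147 0.476 0.837

θ = κ·ℓ = 0.7943 × 3.0389 = 2.41380 rad
ρ = (1 − cos θ)/κ = (1 − -0.74664)/0.7943 = 2.19897
z = sin θ / κ = 0.66522/0.7943 = 0.83750
x = ρ cos φ = 2.19897 × cos(167.50°) = -2.14685
y = ρ sin φ = 2.19897 × sin(167.50°) = 0.47594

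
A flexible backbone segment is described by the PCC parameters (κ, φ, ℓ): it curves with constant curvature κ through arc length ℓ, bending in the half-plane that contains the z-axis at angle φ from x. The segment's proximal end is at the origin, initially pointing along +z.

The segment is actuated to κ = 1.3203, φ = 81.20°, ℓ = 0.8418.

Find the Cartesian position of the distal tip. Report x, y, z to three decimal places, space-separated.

0.064 0.417 0.679

θ = κ·ℓ = 1.3203 × 0.8418 = 1.11143 rad
ρ = (1 − cos θ)/κ = (1 − 0.44338)/1.3203 = 0.42158
z = sin θ / κ = 0.89633/1.3203 = 0.67889
x = ρ cos φ = 0.42158 × cos(81.20°) = 0.06450
y = ρ sin φ = 0.42158 × sin(81.20°) = 0.41662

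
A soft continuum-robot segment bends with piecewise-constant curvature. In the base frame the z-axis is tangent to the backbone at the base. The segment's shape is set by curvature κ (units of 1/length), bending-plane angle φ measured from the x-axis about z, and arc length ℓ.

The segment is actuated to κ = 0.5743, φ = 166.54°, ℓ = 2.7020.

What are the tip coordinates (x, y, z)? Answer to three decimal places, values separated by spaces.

-1.661 0.398 1.741

θ = κ·ℓ = 0.5743 × 2.7020 = 1.55176 rad
ρ = (1 − cos θ)/κ = (1 − 0.01904)/0.5743 = 1.70810
z = sin θ / κ = 0.99982/0.5743 = 1.74093
x = ρ cos φ = 1.70810 × cos(166.54°) = -1.66119
y = ρ sin φ = 1.70810 × sin(166.54°) = 0.39759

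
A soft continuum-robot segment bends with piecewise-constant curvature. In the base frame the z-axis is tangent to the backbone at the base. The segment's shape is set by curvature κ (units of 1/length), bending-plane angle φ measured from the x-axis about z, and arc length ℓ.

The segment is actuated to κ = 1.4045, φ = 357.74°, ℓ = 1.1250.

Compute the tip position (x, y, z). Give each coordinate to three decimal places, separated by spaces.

0.718 -0.028 0.712

θ = κ·ℓ = 1.4045 × 1.1250 = 1.58006 rad
ρ = (1 − cos θ)/κ = (1 − -0.00927)/1.4045 = 0.71859
z = sin θ / κ = 0.99996/1.4045 = 0.71197
x = ρ cos φ = 0.71859 × cos(357.74°) = 0.71804
y = ρ sin φ = 0.71859 × sin(357.74°) = -0.02834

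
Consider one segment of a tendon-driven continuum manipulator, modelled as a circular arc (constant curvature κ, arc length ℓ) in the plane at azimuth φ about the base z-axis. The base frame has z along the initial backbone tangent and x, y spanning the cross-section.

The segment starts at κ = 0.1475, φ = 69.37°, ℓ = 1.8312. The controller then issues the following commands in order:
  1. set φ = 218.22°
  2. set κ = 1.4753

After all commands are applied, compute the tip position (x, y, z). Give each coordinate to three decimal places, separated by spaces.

-1.014 -0.799 0.289

initial: κ=0.1475, φ=69.37°, ℓ=1.8312
cmd 1: set φ=218.22° → (κ,φ,ℓ)=(0.1475,218.22°,1.8312) → tip=(-0.1931,-0.1521,1.8090)
cmd 2: set κ=1.4753 → (κ,φ,ℓ)=(1.4753,218.22°,1.8312) → tip=(-1.0143,-0.7988,0.2887)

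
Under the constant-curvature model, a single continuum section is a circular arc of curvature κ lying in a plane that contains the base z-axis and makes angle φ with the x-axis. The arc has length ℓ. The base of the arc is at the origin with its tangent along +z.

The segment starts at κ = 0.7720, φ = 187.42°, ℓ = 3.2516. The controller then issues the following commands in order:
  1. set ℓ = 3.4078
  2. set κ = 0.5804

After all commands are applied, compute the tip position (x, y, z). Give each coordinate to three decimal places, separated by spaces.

-2.385 -0.311 1.582

initial: κ=0.7720, φ=187.42°, ℓ=3.2516
cmd 1: set ℓ=3.4078 → (κ,φ,ℓ)=(0.7720,187.42°,3.4078) → tip=(-2.4050,-0.3132,0.6332)
cmd 2: set κ=0.5804 → (κ,φ,ℓ)=(0.5804,187.42°,3.4078) → tip=(-2.3850,-0.3106,1.5821)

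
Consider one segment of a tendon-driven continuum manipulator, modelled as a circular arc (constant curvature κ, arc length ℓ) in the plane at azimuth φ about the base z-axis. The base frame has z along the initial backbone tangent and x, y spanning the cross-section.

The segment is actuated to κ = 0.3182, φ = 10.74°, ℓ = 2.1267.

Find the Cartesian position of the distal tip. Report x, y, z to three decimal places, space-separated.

θ = κ·ℓ = 0.3182 × 2.1267 = 0.67672 rad
ρ = (1 − cos θ)/κ = (1 − 0.77963)/0.3182 = 0.69254
z = sin θ / κ = 0.62624/0.3182 = 1.96806
x = ρ cos φ = 0.69254 × cos(10.74°) = 0.68041
y = ρ sin φ = 0.69254 × sin(10.74°) = 0.12906

0.680 0.129 1.968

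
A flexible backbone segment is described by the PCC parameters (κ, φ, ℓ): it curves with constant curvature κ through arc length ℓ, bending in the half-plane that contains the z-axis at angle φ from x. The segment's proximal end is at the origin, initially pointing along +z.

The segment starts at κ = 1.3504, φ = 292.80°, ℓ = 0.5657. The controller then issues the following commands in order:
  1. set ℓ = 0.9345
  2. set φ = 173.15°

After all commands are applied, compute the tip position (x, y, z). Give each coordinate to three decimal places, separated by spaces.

-0.512 0.061 0.705

initial: κ=1.3504, φ=292.80°, ℓ=0.5657
cmd 1: set ℓ=0.9345 → (κ,φ,ℓ)=(1.3504,292.80°,0.9345) → tip=(0.1997,-0.4752,0.7055)
cmd 2: set φ=173.15° → (κ,φ,ℓ)=(1.3504,173.15°,0.9345) → tip=(-0.5118,0.0615,0.7055)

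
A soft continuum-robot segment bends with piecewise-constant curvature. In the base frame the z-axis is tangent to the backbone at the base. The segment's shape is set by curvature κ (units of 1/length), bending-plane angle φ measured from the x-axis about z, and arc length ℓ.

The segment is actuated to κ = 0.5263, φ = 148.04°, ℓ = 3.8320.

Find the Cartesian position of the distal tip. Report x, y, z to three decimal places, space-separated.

θ = κ·ℓ = 0.5263 × 3.8320 = 2.01678 rad
ρ = (1 − cos θ)/κ = (1 − -0.43135)/0.5263 = 2.71964
z = sin θ / κ = 0.90219/0.5263 = 1.71421
x = ρ cos φ = 2.71964 × cos(148.04°) = -2.30739
y = ρ sin φ = 2.71964 × sin(148.04°) = 1.43958

-2.307 1.440 1.714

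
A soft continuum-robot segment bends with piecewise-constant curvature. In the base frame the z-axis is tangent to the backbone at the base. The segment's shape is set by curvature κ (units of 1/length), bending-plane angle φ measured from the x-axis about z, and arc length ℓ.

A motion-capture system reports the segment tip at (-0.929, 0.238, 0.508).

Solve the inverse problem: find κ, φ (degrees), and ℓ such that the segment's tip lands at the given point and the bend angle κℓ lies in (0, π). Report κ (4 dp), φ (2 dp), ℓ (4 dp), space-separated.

1.6285 165.63 1.3308

ρ = √(x²+y²) = √(-0.929² + 0.238²) = 0.95900
φ = atan2(y, x) mod 360° = atan2(0.238, -0.929) = 165.6305°
|p|² = ρ² + z² = 0.95900² + 0.508² = 1.17775
κ = 2ρ / |p|² = 2×0.95900 / 1.17775 = 1.62853
θ = 2·atan2(ρ, z) = 2·atan2(0.95900, 0.508) = 2.16732 rad
ℓ = θ/κ = 2.16732/1.62853 = 1.33084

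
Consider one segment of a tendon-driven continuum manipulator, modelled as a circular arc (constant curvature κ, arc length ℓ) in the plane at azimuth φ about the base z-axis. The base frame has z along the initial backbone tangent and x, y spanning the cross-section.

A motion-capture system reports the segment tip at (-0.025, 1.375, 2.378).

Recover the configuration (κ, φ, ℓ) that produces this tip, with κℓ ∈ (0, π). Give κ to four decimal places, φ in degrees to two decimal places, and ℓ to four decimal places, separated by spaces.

ρ = √(x²+y²) = √(-0.025² + 1.375²) = 1.37523
φ = atan2(y, x) mod 360° = atan2(1.375, -0.025) = 91.0416°
|p|² = ρ² + z² = 1.37523² + 2.378² = 7.54613
κ = 2ρ / |p|² = 2×1.37523 / 7.54613 = 0.36449
θ = 2·atan2(ρ, z) = 2·atan2(1.37523, 2.378) = 1.04864 rad
ℓ = θ/κ = 1.04864/0.36449 = 2.87704

0.3645 91.04 2.8770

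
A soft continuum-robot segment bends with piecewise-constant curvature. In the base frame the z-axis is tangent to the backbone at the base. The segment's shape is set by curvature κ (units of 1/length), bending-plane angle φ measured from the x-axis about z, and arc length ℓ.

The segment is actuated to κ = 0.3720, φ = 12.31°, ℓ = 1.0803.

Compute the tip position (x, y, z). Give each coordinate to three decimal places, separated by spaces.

0.209 0.046 1.051

θ = κ·ℓ = 0.3720 × 1.0803 = 0.40187 rad
ρ = (1 − cos θ)/κ = (1 − 0.92033)/0.3720 = 0.21417
z = sin θ / κ = 0.39114/0.3720 = 1.05146
x = ρ cos φ = 0.21417 × cos(12.31°) = 0.20924
y = ρ sin φ = 0.21417 × sin(12.31°) = 0.04566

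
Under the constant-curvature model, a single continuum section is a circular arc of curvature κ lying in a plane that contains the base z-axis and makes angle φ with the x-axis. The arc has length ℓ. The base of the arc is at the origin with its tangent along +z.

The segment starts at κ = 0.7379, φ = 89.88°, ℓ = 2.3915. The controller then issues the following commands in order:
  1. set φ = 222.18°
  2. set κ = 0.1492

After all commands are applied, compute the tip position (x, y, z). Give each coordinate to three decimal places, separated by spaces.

initial: κ=0.7379, φ=89.88°, ℓ=2.3915
cmd 1: set φ=222.18° → (κ,φ,ℓ)=(0.7379,222.18°,2.3915) → tip=(-1.1978,-1.0853,1.3298)
cmd 2: set κ=0.1492 → (κ,φ,ℓ)=(0.1492,222.18°,2.3915) → tip=(-0.3128,-0.2835,2.3411)

-0.313 -0.283 2.341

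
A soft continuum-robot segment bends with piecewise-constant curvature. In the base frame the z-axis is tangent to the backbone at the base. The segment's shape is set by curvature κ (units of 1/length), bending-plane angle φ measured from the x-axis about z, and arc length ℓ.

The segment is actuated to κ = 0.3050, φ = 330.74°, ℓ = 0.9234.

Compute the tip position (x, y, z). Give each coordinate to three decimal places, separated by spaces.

θ = κ·ℓ = 0.3050 × 0.9234 = 0.28164 rad
ρ = (1 − cos θ)/κ = (1 − 0.96060)/0.3050 = 0.12917
z = sin θ / κ = 0.27793/0.3050 = 0.91124
x = ρ cos φ = 0.12917 × cos(330.74°) = 0.11269
y = ρ sin φ = 0.12917 × sin(330.74°) = -0.06314

0.113 -0.063 0.911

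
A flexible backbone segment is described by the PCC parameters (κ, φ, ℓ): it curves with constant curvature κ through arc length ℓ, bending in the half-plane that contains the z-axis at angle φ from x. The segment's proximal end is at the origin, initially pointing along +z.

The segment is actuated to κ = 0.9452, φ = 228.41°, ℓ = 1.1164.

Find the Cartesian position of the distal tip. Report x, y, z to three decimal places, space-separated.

-0.356 -0.401 0.920

θ = κ·ℓ = 0.9452 × 1.1164 = 1.05522 rad
ρ = (1 − cos θ)/κ = (1 − 0.49304)/0.9452 = 0.53636
z = sin θ / κ = 0.87001/0.9452 = 0.92045
x = ρ cos φ = 0.53636 × cos(228.41°) = -0.35603
y = ρ sin φ = 0.53636 × sin(228.41°) = -0.40115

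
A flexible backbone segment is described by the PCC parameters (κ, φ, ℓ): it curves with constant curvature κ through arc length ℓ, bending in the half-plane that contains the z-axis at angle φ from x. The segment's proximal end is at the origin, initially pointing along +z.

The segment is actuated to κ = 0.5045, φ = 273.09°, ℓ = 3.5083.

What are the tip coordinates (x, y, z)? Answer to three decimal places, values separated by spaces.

θ = κ·ℓ = 0.5045 × 3.5083 = 1.76994 rad
ρ = (1 − cos θ)/κ = (1 − -0.19783)/0.5045 = 2.37429
z = sin θ / κ = 0.98024/0.5045 = 1.94299
x = ρ cos φ = 2.37429 × cos(273.09°) = 0.12798
y = ρ sin φ = 2.37429 × sin(273.09°) = -2.37083

0.128 -2.371 1.943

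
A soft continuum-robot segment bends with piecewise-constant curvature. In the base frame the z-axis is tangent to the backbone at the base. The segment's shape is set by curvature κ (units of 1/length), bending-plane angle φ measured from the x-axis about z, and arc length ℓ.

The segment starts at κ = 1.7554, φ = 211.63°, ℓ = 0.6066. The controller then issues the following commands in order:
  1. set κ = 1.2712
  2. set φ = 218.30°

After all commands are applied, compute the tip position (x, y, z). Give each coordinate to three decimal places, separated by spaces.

-0.175 -0.138 0.548

initial: κ=1.7554, φ=211.63°, ℓ=0.6066
cmd 1: set κ=1.2712 → (κ,φ,ℓ)=(1.2712,211.63°,0.6066) → tip=(-0.1895,-0.1167,0.5482)
cmd 2: set φ=218.30° → (κ,φ,ℓ)=(1.2712,218.30°,0.6066) → tip=(-0.1746,-0.1379,0.5482)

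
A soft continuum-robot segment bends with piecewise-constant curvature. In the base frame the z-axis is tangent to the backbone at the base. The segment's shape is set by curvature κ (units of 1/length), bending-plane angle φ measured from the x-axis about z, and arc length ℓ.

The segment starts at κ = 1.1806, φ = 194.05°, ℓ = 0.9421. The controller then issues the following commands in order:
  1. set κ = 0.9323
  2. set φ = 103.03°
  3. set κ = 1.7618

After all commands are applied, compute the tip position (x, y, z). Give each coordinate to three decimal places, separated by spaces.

-0.139 0.602 0.565

initial: κ=1.1806, φ=194.05°, ℓ=0.9421
cmd 1: set κ=0.9323 → (κ,φ,ℓ)=(0.9323,194.05°,0.9421) → tip=(-0.3762,-0.0941,0.8256)
cmd 2: set φ=103.03° → (κ,φ,ℓ)=(0.9323,103.03°,0.9421) → tip=(-0.0874,0.3778,0.8256)
cmd 3: set κ=1.7618 → (κ,φ,ℓ)=(1.7618,103.03°,0.9421) → tip=(-0.1393,0.6021,0.5654)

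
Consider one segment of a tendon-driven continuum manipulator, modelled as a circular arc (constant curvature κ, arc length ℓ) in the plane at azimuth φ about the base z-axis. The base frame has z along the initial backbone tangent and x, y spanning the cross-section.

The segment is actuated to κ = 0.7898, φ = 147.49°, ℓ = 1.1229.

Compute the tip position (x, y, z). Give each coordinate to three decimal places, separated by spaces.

-0.393 0.251 0.981

θ = κ·ℓ = 0.7898 × 1.1229 = 0.88687 rad
ρ = (1 − cos θ)/κ = (1 − 0.63184)/0.7898 = 0.46614
z = sin θ / κ = 0.77510/0.7898 = 0.98138
x = ρ cos φ = 0.46614 × cos(147.49°) = -0.39309
y = ρ sin φ = 0.46614 × sin(147.49°) = 0.25052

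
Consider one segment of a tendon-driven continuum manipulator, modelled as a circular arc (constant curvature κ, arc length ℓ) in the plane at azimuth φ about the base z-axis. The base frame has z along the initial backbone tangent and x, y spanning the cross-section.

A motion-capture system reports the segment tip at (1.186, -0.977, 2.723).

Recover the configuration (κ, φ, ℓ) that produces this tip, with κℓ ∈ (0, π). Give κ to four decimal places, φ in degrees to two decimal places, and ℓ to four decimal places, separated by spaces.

ρ = √(x²+y²) = √(1.186² + -0.977²) = 1.53660
φ = atan2(y, x) mod 360° = atan2(-0.977, 1.186) = 320.5191°
|p|² = ρ² + z² = 1.53660² + 2.723² = 9.77585
κ = 2ρ / |p|² = 2×1.53660 / 9.77585 = 0.31437
θ = 2·atan2(ρ, z) = 2·atan2(1.53660, 2.723) = 1.02752 rad
ℓ = θ/κ = 1.02752/0.31437 = 3.26854

0.3144 320.52 3.2685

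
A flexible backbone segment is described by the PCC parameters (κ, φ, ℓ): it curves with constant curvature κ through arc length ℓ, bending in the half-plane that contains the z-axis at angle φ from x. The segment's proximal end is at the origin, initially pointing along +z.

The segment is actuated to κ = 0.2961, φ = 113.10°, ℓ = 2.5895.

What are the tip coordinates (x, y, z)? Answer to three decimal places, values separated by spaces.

θ = κ·ℓ = 0.2961 × 2.5895 = 0.76675 rad
ρ = (1 − cos θ)/κ = (1 − 0.72017)/0.2961 = 0.94506
z = sin θ / κ = 0.69380/0.2961 = 2.34312
x = ρ cos φ = 0.94506 × cos(113.10°) = -0.37078
y = ρ sin φ = 0.94506 × sin(113.10°) = 0.86928

-0.371 0.869 2.343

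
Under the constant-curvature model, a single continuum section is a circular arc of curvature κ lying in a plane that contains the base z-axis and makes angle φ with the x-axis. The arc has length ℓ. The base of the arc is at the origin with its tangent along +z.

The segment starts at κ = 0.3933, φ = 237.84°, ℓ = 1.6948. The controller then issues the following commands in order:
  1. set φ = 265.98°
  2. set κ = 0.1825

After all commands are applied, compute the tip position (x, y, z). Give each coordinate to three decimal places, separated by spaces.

initial: κ=0.3933, φ=237.84°, ℓ=1.6948
cmd 1: set φ=265.98° → (κ,φ,ℓ)=(0.3933,265.98°,1.6948) → tip=(-0.0382,-0.5429,1.5721)
cmd 2: set κ=0.1825 → (κ,φ,ℓ)=(0.1825,265.98°,1.6948) → tip=(-0.0182,-0.2594,1.6679)

-0.018 -0.259 1.668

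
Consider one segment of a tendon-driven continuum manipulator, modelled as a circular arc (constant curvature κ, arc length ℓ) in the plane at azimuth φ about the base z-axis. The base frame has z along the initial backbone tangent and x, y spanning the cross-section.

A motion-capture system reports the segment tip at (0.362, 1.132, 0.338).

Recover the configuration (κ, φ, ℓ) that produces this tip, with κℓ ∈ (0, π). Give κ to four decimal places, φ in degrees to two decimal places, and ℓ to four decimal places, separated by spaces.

1.5569 72.27 1.6619

ρ = √(x²+y²) = √(0.362² + 1.132²) = 1.18847
φ = atan2(y, x) mod 360° = atan2(1.132, 0.362) = 72.2663°
|p|² = ρ² + z² = 1.18847² + 0.338² = 1.52671
κ = 2ρ / |p|² = 2×1.18847 / 1.52671 = 1.55691
θ = 2·atan2(ρ, z) = 2·atan2(1.18847, 0.338) = 2.58743 rad
ℓ = θ/κ = 2.58743/1.55691 = 1.66190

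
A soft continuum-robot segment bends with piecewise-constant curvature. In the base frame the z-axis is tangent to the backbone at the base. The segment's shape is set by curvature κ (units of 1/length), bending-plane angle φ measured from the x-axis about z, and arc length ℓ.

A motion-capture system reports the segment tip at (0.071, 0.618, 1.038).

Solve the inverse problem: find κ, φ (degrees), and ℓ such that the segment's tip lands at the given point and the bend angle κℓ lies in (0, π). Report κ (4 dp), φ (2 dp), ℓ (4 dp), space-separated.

ρ = √(x²+y²) = √(0.071² + 0.618²) = 0.62207
φ = atan2(y, x) mod 360° = atan2(0.618, 0.071) = 83.4462°
|p|² = ρ² + z² = 0.62207² + 1.038² = 1.46441
κ = 2ρ / |p|² = 2×0.62207 / 1.46441 = 0.84958
θ = 2·atan2(ρ, z) = 2·atan2(0.62207, 1.038) = 1.07980 rad
ℓ = θ/κ = 1.07980/0.84958 = 1.27098

0.8496 83.45 1.2710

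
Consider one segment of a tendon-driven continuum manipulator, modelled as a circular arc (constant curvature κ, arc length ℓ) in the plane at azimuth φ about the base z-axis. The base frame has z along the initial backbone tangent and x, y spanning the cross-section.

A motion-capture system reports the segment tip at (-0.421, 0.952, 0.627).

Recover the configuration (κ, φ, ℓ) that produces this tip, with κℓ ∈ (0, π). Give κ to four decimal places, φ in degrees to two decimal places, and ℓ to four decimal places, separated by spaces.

1.4098 113.86 1.4593

ρ = √(x²+y²) = √(-0.421² + 0.952²) = 1.04093
φ = atan2(y, x) mod 360° = atan2(0.952, -0.421) = 113.8563°
|p|² = ρ² + z² = 1.04093² + 0.627² = 1.47667
κ = 2ρ / |p|² = 2×1.04093 / 1.47667 = 1.40984
θ = 2·atan2(ρ, z) = 2·atan2(1.04093, 0.627) = 2.05731 rad
ℓ = θ/κ = 2.05731/1.40984 = 1.45925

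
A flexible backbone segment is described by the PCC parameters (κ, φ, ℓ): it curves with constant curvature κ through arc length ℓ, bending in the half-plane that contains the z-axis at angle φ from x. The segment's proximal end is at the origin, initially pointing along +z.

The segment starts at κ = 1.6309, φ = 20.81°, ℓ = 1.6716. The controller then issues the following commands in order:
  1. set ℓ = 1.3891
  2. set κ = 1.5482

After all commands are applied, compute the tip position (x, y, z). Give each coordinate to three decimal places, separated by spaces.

0.935 0.355 0.540

initial: κ=1.6309, φ=20.81°, ℓ=1.6716
cmd 1: set ℓ=1.3891 → (κ,φ,ℓ)=(1.6309,20.81°,1.3891) → tip=(0.9401,0.3573,0.4711)
cmd 2: set κ=1.5482 → (κ,φ,ℓ)=(1.5482,20.81°,1.3891) → tip=(0.9346,0.3552,0.5403)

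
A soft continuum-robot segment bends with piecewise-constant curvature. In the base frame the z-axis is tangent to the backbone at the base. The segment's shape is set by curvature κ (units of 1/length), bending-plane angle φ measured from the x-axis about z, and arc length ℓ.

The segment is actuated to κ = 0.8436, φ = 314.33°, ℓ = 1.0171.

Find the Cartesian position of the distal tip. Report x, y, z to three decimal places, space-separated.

0.287 -0.293 0.897

θ = κ·ℓ = 0.8436 × 1.0171 = 0.85803 rad
ρ = (1 − cos θ)/κ = (1 − 0.65393)/0.8436 = 0.41023
z = sin θ / κ = 0.75655/0.8436 = 0.89681
x = ρ cos φ = 0.41023 × cos(314.33°) = 0.28666
y = ρ sin φ = 0.41023 × sin(314.33°) = -0.29345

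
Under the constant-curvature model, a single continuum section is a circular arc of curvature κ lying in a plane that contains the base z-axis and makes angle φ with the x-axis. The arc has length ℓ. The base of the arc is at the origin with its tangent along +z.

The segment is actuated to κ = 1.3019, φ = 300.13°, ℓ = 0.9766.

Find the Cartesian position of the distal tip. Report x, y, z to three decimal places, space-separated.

θ = κ·ℓ = 1.3019 × 0.9766 = 1.27144 rad
ρ = (1 − cos θ)/κ = (1 − 0.29491)/1.3019 = 0.54159
z = sin θ / κ = 0.95553/1.3019 = 0.73395
x = ρ cos φ = 0.54159 × cos(300.13°) = 0.27186
y = ρ sin φ = 0.54159 × sin(300.13°) = -0.46841

0.272 -0.468 0.734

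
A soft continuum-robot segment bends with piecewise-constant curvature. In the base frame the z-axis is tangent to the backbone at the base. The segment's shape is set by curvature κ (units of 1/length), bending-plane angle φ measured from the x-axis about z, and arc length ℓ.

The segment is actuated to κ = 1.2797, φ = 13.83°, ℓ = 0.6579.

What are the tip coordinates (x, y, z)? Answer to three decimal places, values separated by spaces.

θ = κ·ℓ = 1.2797 × 0.6579 = 0.84191 rad
ρ = (1 − cos θ)/κ = (1 − 0.66604)/1.2797 = 0.26097
z = sin θ / κ = 0.74592/1.2797 = 0.58289
x = ρ cos φ = 0.26097 × cos(13.83°) = 0.25340
y = ρ sin φ = 0.26097 × sin(13.83°) = 0.06238

0.253 0.062 0.583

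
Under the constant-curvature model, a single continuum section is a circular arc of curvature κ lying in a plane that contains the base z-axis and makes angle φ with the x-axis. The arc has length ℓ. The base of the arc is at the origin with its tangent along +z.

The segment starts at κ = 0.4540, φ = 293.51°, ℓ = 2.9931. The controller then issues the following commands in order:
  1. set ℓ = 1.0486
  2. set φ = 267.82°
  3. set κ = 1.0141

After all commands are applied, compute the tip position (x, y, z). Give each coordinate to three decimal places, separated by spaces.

-0.019 -0.507 0.862

initial: κ=0.4540, φ=293.51°, ℓ=2.9931
cmd 1: set ℓ=1.0486 → (κ,φ,ℓ)=(0.4540,293.51°,1.0486) → tip=(0.0977,-0.2246,1.0094)
cmd 2: set φ=267.82° → (κ,φ,ℓ)=(0.4540,267.82°,1.0486) → tip=(-0.0093,-0.2447,1.0094)
cmd 3: set κ=1.0141 → (κ,φ,ℓ)=(1.0141,267.82°,1.0486) → tip=(-0.0193,-0.5066,0.8619)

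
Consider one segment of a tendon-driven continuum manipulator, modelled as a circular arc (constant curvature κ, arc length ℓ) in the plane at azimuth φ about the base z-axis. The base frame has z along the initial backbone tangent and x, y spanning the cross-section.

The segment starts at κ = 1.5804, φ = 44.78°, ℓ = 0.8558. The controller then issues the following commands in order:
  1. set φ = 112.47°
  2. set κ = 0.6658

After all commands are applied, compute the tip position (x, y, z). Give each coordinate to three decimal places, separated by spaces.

-0.091 0.219 0.810

initial: κ=1.5804, φ=44.78°, ℓ=0.8558
cmd 1: set φ=112.47° → (κ,φ,ℓ)=(1.5804,112.47°,0.8558) → tip=(-0.1895,0.4581,0.6177)
cmd 2: set κ=0.6658 → (κ,φ,ℓ)=(0.6658,112.47°,0.8558) → tip=(-0.0907,0.2193,0.8102)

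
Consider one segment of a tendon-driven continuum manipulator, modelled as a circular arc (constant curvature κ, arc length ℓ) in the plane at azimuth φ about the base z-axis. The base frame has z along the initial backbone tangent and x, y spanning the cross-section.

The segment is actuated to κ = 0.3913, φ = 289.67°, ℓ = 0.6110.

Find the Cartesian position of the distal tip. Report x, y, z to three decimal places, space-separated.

0.024 -0.068 0.605

θ = κ·ℓ = 0.3913 × 0.6110 = 0.23908 rad
ρ = (1 − cos θ)/κ = (1 − 0.97156)/0.3913 = 0.07269
z = sin θ / κ = 0.23681/0.3913 = 0.60520
x = ρ cos φ = 0.07269 × cos(289.67°) = 0.02447
y = ρ sin φ = 0.07269 × sin(289.67°) = -0.06845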